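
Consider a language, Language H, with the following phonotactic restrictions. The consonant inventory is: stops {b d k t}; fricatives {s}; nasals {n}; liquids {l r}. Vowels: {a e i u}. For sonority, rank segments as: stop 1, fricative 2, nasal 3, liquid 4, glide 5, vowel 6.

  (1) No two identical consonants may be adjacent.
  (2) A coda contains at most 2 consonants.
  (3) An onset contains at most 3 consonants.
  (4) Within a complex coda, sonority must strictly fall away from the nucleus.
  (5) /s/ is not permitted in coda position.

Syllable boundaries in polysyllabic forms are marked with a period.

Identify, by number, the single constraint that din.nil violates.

1

din.nil: adjacent identical consonants /nn/.
This is a violation of constraint 1: "No two identical consonants may be adjacent."
The remaining constraints (2, 3, 4, 5) are satisfied.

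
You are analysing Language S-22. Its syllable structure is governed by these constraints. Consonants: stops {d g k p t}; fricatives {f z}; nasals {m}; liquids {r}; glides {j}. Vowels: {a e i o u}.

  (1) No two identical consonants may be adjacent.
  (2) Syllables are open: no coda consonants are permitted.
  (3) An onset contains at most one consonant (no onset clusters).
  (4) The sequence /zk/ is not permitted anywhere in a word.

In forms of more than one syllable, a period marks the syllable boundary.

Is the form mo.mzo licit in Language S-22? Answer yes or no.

no

mo.mzo — violates constraint 3: syllable 2 onset /mz/ has 2 consonants (> 1) → illicit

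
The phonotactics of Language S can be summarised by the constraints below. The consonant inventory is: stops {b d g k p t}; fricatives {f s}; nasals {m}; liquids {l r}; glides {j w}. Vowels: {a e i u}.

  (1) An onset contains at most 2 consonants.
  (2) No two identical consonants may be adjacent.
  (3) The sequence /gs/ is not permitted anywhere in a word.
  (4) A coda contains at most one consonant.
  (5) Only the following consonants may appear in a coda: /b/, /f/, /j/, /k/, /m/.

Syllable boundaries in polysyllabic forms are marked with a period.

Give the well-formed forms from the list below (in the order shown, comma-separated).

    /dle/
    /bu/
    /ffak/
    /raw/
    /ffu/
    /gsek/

/dle/, /bu/

/dle/ — σ1 onset /dl/ (2C), coda /∅/ ok → well-formed
/bu/ — σ1 onset /b/, coda /∅/ ok → well-formed
/ffak/ — violates constraint 2: adjacent identical consonants /ff/ → ill-formed
/raw/ — violates constraint 5: syllable 1 coda contains /w/, which is not a licensed coda consonant → ill-formed
/ffu/ — violates constraint 2: adjacent identical consonants /ff/ → ill-formed
/gsek/ — violates constraint 3: contains banned sequence /gs/ → ill-formed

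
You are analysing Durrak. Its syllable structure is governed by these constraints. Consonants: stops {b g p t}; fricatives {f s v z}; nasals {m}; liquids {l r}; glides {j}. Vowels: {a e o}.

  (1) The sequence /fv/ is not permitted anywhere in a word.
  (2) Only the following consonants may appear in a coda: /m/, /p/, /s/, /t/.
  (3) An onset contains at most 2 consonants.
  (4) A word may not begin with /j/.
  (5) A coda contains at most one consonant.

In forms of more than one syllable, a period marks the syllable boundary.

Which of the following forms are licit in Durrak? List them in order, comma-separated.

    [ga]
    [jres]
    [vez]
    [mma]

[ga], [mma]

[ga] — σ1 onset /g/, coda /∅/ ok → licit
[jres] — violates constraint 4: word begins with /j/ → illicit
[vez] — violates constraint 2: syllable 1 coda contains /z/, which is not a licensed coda consonant → illicit
[mma] — σ1 onset /mm/ (2C), coda /∅/ ok → licit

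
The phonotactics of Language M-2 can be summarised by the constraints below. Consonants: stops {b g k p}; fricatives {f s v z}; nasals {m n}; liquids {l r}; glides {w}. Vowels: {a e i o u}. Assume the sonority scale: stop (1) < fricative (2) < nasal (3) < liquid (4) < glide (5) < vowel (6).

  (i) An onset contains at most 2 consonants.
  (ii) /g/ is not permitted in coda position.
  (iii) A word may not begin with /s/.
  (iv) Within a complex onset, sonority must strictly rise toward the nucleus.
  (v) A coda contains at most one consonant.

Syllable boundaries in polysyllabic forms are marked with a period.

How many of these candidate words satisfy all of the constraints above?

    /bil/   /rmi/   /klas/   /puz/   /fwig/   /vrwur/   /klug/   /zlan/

4

/bil/ — σ1 onset /b/, coda /l/ ok → well-formed
/rmi/ — violates constraint (iv): syllable 1 onset /rm/: /r/ (liquid, 4) → /m/ (nasal, 3) does not rise → ill-formed
/klas/ — σ1 onset /kl/ (1→4 rises), coda /s/ ok → well-formed
/puz/ — σ1 onset /p/, coda /z/ ok → well-formed
/fwig/ — violates constraint (ii): syllable 1 coda contains /g/ → ill-formed
/vrwur/ — violates constraint (i): syllable 1 onset /vrw/ has 3 consonants (> 2) → ill-formed
/klug/ — violates constraint (ii): syllable 1 coda contains /g/ → ill-formed
/zlan/ — σ1 onset /zl/ (2→4 rises), coda /n/ ok → well-formed
Well-formed: /bil/, /klas/, /puz/, /zlan/ → 4.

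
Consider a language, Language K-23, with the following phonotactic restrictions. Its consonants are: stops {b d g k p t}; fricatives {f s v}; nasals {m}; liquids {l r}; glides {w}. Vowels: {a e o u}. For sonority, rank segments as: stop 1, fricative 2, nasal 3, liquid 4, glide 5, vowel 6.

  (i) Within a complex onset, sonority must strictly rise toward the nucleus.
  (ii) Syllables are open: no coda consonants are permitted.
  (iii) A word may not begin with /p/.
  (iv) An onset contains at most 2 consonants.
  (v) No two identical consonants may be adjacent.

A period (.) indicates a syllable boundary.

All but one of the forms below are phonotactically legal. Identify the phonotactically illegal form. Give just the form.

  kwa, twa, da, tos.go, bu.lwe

kwa — σ1 onset /kw/ (1→5 rises), coda /∅/ ok → phonotactically legal
twa — σ1 onset /tw/ (1→5 rises), coda /∅/ ok → phonotactically legal
da — σ1 onset /d/, coda /∅/ ok → phonotactically legal
tos.go — violates constraint (ii): syllable 1 coda /s/ has 1 consonant (> 0) → phonotactically illegal
bu.lwe — σ1 onset /b/, coda /∅/ ok; σ2 onset /lw/ (4→5 rises), coda /∅/ ok → phonotactically legal

tos.go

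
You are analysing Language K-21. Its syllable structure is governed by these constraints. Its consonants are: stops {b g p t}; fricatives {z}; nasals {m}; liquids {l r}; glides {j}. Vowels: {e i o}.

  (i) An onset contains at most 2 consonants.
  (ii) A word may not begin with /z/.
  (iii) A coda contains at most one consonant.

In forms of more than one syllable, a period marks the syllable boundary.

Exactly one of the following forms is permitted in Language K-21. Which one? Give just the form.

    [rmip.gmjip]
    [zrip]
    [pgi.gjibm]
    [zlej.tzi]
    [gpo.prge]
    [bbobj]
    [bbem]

[rmip.gmjip] — violates constraint (i): syllable 2 onset /gmj/ has 3 consonants (> 2) → not permitted
[zrip] — violates constraint (ii): word begins with /z/ → not permitted
[pgi.gjibm] — violates constraint (iii): syllable 2 coda /bm/ has 2 consonants (> 1) → not permitted
[zlej.tzi] — violates constraint (ii): word begins with /z/ → not permitted
[gpo.prge] — violates constraint (i): syllable 2 onset /prg/ has 3 consonants (> 2) → not permitted
[bbobj] — violates constraint (iii): syllable 1 coda /bj/ has 2 consonants (> 1) → not permitted
[bbem] — σ1 onset /bb/ (2C), coda /m/ ok → permitted

[bbem]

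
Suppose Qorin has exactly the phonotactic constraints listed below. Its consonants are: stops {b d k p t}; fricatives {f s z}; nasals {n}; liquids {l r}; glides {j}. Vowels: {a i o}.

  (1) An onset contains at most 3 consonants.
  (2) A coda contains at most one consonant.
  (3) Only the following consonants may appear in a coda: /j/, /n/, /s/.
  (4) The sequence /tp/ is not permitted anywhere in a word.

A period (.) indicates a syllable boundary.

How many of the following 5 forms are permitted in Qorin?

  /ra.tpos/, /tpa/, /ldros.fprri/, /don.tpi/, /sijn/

/ra.tpos/ — violates constraint 4: contains banned sequence /tp/ → not permitted
/tpa/ — violates constraint 4: contains banned sequence /tp/ → not permitted
/ldros.fprri/ — violates constraint 1: syllable 2 onset /fprr/ has 4 consonants (> 3) → not permitted
/don.tpi/ — violates constraint 4: contains banned sequence /tp/ → not permitted
/sijn/ — violates constraint 2: syllable 1 coda /jn/ has 2 consonants (> 1) → not permitted
No form is permitted → 0.

0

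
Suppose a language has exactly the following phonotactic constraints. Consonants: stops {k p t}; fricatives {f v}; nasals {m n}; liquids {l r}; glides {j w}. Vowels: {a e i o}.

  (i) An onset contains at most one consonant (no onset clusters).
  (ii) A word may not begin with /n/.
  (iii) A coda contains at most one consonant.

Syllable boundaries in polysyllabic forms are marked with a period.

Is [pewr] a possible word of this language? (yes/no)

no

[pewr] — violates constraint (iii): syllable 1 coda /wr/ has 2 consonants (> 1) → ill-formed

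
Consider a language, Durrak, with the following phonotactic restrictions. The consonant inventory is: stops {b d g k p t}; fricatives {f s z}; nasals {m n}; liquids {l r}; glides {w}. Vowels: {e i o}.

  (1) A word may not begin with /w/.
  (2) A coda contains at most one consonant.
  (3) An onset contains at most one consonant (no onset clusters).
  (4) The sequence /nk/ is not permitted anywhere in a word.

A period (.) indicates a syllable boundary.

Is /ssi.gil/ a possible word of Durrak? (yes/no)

/ssi.gil/ — violates constraint 3: syllable 1 onset /ss/ has 2 consonants (> 1) → ill-formed

no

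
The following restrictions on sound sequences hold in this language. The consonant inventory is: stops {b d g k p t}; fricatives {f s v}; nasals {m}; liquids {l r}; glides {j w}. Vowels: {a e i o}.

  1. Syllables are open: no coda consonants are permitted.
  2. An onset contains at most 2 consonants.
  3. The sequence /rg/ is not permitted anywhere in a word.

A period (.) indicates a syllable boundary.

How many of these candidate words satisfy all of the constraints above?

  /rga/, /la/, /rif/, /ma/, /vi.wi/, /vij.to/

3

/rga/ — violates constraint 3: contains banned sequence /rg/ → not permitted
/la/ — σ1 onset /l/, coda /∅/ ok → permitted
/rif/ — violates constraint 1: syllable 1 coda /f/ has 1 consonant (> 0) → not permitted
/ma/ — σ1 onset /m/, coda /∅/ ok → permitted
/vi.wi/ — σ1 onset /v/, coda /∅/ ok; σ2 onset /w/, coda /∅/ ok → permitted
/vij.to/ — violates constraint 1: syllable 1 coda /j/ has 1 consonant (> 0) → not permitted
Permitted: /la/, /ma/, /vi.wi/ → 3.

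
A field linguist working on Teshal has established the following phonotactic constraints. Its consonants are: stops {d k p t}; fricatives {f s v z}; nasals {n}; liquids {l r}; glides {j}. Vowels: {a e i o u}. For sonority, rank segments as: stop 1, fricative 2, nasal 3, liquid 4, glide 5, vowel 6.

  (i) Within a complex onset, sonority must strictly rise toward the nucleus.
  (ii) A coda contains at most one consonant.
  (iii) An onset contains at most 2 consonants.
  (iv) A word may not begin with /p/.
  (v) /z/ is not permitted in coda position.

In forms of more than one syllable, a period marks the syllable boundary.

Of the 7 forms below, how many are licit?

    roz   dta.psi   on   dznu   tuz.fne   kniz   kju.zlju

1

roz — violates constraint (v): syllable 1 coda contains /z/ → illicit
dta.psi — violates constraint (i): syllable 1 onset /dt/: /d/ (stop, 1) → /t/ (stop, 1) does not rise → illicit
on — σ1 onset /∅/, coda /n/ ok → licit
dznu — violates constraint (iii): syllable 1 onset /dzn/ has 3 consonants (> 2) → illicit
tuz.fne — violates constraint (v): syllable 1 coda contains /z/ → illicit
kniz — violates constraint (v): syllable 1 coda contains /z/ → illicit
kju.zlju — violates constraint (iii): syllable 2 onset /zlj/ has 3 consonants (> 2) → illicit
Licit: on → 1.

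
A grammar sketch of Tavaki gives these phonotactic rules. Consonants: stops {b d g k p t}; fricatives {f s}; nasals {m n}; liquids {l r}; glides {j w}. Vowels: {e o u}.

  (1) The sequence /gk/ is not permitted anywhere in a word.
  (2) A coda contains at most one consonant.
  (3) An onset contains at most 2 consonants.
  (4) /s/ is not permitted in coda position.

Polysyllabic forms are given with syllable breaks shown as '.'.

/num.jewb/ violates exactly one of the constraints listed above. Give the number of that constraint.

/num.jewb/: syllable 2 coda /wb/ has 2 consonants (> 1).
This is a violation of constraint 2: "A coda contains at most one consonant."
The remaining constraints (1, 3, 4) are satisfied.

2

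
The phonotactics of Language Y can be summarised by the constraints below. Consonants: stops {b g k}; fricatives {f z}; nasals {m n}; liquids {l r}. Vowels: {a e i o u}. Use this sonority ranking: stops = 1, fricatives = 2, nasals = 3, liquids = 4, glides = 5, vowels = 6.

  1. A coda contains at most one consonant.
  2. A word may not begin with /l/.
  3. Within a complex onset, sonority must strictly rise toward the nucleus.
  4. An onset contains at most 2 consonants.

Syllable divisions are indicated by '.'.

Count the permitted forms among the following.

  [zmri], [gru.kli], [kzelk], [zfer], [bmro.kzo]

1

[zmri] — violates constraint 4: syllable 1 onset /zmr/ has 3 consonants (> 2) → not permitted
[gru.kli] — σ1 onset /gr/ (1→4 rises), coda /∅/ ok; σ2 onset /kl/ (1→4 rises), coda /∅/ ok → permitted
[kzelk] — violates constraint 1: syllable 1 coda /lk/ has 2 consonants (> 1) → not permitted
[zfer] — violates constraint 3: syllable 1 onset /zf/: /z/ (fricative, 2) → /f/ (fricative, 2) does not rise → not permitted
[bmro.kzo] — violates constraint 4: syllable 1 onset /bmr/ has 3 consonants (> 2) → not permitted
Permitted: [gru.kli] → 1.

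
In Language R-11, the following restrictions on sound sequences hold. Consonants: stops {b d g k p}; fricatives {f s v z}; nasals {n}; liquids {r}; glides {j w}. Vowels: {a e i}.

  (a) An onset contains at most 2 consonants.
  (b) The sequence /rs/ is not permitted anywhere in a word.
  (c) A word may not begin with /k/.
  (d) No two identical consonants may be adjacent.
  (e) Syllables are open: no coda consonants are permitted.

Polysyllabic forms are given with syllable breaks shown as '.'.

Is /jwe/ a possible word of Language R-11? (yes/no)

yes

/jwe/ — σ1 onset /jw/ (2C), coda /∅/ ok → permitted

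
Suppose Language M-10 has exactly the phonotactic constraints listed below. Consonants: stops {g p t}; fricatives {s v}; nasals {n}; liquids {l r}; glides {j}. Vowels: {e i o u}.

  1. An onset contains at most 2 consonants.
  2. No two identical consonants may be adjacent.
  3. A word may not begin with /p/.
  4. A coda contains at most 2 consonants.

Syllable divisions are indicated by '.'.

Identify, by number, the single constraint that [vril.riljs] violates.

4

[vril.riljs]: syllable 2 coda /ljs/ has 3 consonants (> 2).
This is a violation of constraint 4: "A coda contains at most 2 consonants."
The remaining constraints (1, 2, 3) are satisfied.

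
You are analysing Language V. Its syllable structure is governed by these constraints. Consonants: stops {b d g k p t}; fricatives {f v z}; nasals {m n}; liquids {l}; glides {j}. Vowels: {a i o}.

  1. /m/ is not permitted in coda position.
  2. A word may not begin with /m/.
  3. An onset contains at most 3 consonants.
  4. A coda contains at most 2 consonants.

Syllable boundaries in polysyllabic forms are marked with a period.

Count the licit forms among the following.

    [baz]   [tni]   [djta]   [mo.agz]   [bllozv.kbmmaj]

[baz] — σ1 onset /b/, coda /z/ ok → licit
[tni] — σ1 onset /tn/ (2C), coda /∅/ ok → licit
[djta] — σ1 onset /djt/ (3C), coda /∅/ ok → licit
[mo.agz] — violates constraint 2: word begins with /m/ → illicit
[bllozv.kbmmaj] — violates constraint 3: syllable 2 onset /kbmm/ has 4 consonants (> 3) → illicit
Licit: [baz], [tni], [djta] → 3.

3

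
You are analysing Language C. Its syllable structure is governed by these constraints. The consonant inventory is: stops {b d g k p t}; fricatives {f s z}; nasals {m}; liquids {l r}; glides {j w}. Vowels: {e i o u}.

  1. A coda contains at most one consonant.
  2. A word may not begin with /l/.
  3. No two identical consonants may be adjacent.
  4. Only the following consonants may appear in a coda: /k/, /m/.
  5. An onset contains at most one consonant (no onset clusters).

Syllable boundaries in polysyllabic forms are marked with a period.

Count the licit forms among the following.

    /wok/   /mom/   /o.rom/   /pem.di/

4

/wok/ — σ1 onset /w/, coda /k/ ok → licit
/mom/ — σ1 onset /m/, coda /m/ ok → licit
/o.rom/ — σ1 onset /∅/, coda /∅/ ok; σ2 onset /r/, coda /m/ ok → licit
/pem.di/ — σ1 onset /p/, coda /m/ ok; σ2 onset /d/, coda /∅/ ok → licit
Licit: /wok/, /mom/, /o.rom/, /pem.di/ → 4.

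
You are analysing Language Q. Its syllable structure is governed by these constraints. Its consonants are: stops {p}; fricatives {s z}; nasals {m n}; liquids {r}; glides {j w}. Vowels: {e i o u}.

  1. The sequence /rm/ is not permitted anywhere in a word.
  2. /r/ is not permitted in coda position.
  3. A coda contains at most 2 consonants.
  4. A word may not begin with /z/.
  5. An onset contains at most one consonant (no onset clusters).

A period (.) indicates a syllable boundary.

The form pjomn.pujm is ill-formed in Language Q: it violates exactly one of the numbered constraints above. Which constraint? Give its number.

pjomn.pujm: syllable 1 onset /pj/ has 2 consonants (> 1).
This is a violation of constraint 5: "An onset contains at most one consonant (no onset clusters)."
The remaining constraints (1, 2, 3, 4) are satisfied.

5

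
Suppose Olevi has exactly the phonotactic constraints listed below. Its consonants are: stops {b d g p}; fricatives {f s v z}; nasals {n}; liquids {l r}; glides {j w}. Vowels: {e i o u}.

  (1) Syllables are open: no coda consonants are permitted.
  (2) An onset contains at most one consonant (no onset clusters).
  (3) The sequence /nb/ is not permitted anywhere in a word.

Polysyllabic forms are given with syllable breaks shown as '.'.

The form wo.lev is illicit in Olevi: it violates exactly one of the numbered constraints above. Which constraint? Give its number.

wo.lev: syllable 2 coda /v/ has 1 consonant (> 0).
This is a violation of constraint 1: "Syllables are open: no coda consonants are permitted."
The remaining constraints (2, 3) are satisfied.

1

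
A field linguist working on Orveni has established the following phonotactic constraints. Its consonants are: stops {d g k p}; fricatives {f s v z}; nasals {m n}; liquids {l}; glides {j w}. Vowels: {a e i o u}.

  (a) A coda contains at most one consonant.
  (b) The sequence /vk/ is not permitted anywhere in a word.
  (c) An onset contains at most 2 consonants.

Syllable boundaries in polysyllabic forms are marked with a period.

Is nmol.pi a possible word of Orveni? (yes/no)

nmol.pi — σ1 onset /nm/ (2C), coda /l/ ok; σ2 onset /p/, coda /∅/ ok → permitted

yes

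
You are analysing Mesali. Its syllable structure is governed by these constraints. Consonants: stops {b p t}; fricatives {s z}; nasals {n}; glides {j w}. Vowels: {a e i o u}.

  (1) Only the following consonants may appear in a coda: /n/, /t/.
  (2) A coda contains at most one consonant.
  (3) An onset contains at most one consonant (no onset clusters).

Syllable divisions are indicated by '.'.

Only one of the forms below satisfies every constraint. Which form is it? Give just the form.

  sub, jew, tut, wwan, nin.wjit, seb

tut

sub — violates constraint 1: syllable 1 coda contains /b/, which is not a licensed coda consonant → not permitted
jew — violates constraint 1: syllable 1 coda contains /w/, which is not a licensed coda consonant → not permitted
tut — σ1 onset /t/, coda /t/ ok → permitted
wwan — violates constraint 3: syllable 1 onset /ww/ has 2 consonants (> 1) → not permitted
nin.wjit — violates constraint 3: syllable 2 onset /wj/ has 2 consonants (> 1) → not permitted
seb — violates constraint 1: syllable 1 coda contains /b/, which is not a licensed coda consonant → not permitted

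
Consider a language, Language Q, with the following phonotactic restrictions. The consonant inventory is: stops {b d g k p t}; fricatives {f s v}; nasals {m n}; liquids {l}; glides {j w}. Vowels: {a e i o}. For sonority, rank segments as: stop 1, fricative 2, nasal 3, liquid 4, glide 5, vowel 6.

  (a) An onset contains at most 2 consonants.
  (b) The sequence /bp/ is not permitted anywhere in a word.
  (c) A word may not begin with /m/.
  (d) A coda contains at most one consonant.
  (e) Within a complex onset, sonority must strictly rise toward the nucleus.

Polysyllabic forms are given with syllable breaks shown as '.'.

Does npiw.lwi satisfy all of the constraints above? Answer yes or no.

no

npiw.lwi — violates constraint (e): syllable 1 onset /np/: /n/ (nasal, 3) → /p/ (stop, 1) does not rise → not permitted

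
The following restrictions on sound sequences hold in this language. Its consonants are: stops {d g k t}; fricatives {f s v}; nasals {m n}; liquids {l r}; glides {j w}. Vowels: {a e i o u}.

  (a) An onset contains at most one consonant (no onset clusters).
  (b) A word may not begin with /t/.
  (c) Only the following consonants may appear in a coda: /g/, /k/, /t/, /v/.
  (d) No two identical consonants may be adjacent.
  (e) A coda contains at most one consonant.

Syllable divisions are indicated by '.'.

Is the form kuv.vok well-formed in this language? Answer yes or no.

kuv.vok — violates constraint (d): adjacent identical consonants /vv/ → ill-formed

no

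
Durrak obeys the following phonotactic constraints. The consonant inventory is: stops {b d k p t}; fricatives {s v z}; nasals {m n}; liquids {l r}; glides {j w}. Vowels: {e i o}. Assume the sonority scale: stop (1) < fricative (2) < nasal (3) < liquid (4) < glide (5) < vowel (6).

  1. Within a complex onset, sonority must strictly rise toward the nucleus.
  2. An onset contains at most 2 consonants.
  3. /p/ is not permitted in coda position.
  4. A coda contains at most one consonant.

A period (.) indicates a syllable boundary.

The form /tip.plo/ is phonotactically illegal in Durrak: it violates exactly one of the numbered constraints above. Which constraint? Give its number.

/tip.plo/: syllable 1 coda contains /p/.
This is a violation of constraint 3: "/p/ is not permitted in coda position."
The remaining constraints (1, 2, 4) are satisfied.

3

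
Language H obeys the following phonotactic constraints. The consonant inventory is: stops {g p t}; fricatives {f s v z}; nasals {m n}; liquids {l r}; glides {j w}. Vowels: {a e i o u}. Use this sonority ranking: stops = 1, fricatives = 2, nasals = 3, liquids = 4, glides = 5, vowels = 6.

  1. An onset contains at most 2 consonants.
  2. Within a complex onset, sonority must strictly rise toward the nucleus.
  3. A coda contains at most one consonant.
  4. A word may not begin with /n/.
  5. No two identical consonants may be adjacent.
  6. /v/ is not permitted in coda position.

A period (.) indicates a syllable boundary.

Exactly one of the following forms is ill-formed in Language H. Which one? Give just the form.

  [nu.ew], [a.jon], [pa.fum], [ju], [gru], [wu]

[nu.ew] — violates constraint 4: word begins with /n/ → ill-formed
[a.jon] — σ1 onset /∅/, coda /∅/ ok; σ2 onset /j/, coda /n/ ok → well-formed
[pa.fum] — σ1 onset /p/, coda /∅/ ok; σ2 onset /f/, coda /m/ ok → well-formed
[ju] — σ1 onset /j/, coda /∅/ ok → well-formed
[gru] — σ1 onset /gr/ (1→4 rises), coda /∅/ ok → well-formed
[wu] — σ1 onset /w/, coda /∅/ ok → well-formed

[nu.ew]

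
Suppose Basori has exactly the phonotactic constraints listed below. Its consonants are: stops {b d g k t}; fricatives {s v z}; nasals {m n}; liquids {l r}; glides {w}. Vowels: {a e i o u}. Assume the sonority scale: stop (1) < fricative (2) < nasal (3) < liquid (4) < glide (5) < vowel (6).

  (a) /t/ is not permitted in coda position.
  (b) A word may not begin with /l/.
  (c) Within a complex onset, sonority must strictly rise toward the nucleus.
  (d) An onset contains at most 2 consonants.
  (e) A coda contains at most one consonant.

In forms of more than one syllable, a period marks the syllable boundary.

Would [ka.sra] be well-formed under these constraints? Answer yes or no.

yes

[ka.sra] — σ1 onset /k/, coda /∅/ ok; σ2 onset /sr/ (2→4 rises), coda /∅/ ok → well-formed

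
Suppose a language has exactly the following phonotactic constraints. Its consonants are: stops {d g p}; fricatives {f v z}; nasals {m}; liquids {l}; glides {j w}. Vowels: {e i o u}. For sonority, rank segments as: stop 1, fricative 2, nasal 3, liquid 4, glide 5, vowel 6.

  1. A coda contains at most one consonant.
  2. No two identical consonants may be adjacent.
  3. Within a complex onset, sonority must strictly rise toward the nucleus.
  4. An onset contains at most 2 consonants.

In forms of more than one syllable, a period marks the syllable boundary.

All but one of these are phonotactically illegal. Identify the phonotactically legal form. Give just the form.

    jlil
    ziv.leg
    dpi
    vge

ziv.leg

jlil — violates constraint 3: syllable 1 onset /jl/: /j/ (glide, 5) → /l/ (liquid, 4) does not rise → phonotactically illegal
ziv.leg — σ1 onset /z/, coda /v/ ok; σ2 onset /l/, coda /g/ ok → phonotactically legal
dpi — violates constraint 3: syllable 1 onset /dp/: /d/ (stop, 1) → /p/ (stop, 1) does not rise → phonotactically illegal
vge — violates constraint 3: syllable 1 onset /vg/: /v/ (fricative, 2) → /g/ (stop, 1) does not rise → phonotactically illegal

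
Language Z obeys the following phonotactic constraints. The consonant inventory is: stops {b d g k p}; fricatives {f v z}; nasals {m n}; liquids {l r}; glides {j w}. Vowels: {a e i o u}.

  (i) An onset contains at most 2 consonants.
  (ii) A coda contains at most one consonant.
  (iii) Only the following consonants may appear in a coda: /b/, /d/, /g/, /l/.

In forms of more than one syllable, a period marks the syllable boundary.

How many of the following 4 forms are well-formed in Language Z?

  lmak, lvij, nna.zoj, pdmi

0

lmak — violates constraint (iii): syllable 1 coda contains /k/, which is not a licensed coda consonant → ill-formed
lvij — violates constraint (iii): syllable 1 coda contains /j/, which is not a licensed coda consonant → ill-formed
nna.zoj — violates constraint (iii): syllable 2 coda contains /j/, which is not a licensed coda consonant → ill-formed
pdmi — violates constraint (i): syllable 1 onset /pdm/ has 3 consonants (> 2) → ill-formed
No form is well-formed → 0.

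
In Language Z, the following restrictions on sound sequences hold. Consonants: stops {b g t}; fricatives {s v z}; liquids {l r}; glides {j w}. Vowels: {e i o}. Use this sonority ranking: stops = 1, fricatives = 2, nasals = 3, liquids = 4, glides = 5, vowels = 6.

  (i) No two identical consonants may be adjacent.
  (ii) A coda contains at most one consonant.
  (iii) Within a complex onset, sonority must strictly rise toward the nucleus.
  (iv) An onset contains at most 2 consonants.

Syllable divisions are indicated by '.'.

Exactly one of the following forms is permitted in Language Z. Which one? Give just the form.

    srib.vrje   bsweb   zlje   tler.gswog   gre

srib.vrje — violates constraint (iv): syllable 2 onset /vrj/ has 3 consonants (> 2) → not permitted
bsweb — violates constraint (iv): syllable 1 onset /bsw/ has 3 consonants (> 2) → not permitted
zlje — violates constraint (iv): syllable 1 onset /zlj/ has 3 consonants (> 2) → not permitted
tler.gswog — violates constraint (iv): syllable 2 onset /gsw/ has 3 consonants (> 2) → not permitted
gre — σ1 onset /gr/ (1→4 rises), coda /∅/ ok → permitted

gre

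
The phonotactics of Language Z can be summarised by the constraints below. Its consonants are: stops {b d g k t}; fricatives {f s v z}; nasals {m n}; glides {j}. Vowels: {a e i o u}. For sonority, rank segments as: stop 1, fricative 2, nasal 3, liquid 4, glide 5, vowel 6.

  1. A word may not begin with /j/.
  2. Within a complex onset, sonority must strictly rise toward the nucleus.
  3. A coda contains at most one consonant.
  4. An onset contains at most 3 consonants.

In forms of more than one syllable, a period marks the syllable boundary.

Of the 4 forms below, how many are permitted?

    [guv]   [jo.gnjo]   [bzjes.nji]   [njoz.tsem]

3

[guv] — σ1 onset /g/, coda /v/ ok → permitted
[jo.gnjo] — violates constraint 1: word begins with /j/ → not permitted
[bzjes.nji] — σ1 onset /bzj/ (1→2→5 rises), coda /s/ ok; σ2 onset /nj/ (3→5 rises), coda /∅/ ok → permitted
[njoz.tsem] — σ1 onset /nj/ (3→5 rises), coda /z/ ok; σ2 onset /ts/ (1→2 rises), coda /m/ ok → permitted
Permitted: [guv], [bzjes.nji], [njoz.tsem] → 3.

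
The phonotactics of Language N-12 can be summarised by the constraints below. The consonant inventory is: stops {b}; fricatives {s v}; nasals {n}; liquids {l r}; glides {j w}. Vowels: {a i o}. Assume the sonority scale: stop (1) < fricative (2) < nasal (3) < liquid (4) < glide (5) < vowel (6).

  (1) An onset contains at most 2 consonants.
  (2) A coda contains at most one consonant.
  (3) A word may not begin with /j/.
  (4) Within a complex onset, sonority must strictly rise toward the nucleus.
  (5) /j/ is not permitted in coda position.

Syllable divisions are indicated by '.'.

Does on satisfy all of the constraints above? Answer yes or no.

on — σ1 onset /∅/, coda /n/ ok → well-formed

yes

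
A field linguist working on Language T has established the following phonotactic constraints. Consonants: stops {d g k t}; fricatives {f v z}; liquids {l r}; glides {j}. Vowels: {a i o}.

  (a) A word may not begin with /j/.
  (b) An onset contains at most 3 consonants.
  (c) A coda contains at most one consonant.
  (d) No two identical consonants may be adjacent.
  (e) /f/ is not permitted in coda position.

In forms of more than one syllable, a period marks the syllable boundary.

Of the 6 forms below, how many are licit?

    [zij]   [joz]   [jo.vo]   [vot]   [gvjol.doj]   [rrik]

[zij] — σ1 onset /z/, coda /j/ ok → licit
[joz] — violates constraint (a): word begins with /j/ → illicit
[jo.vo] — violates constraint (a): word begins with /j/ → illicit
[vot] — σ1 onset /v/, coda /t/ ok → licit
[gvjol.doj] — σ1 onset /gvj/ (3C), coda /l/ ok; σ2 onset /d/, coda /j/ ok → licit
[rrik] — violates constraint (d): adjacent identical consonants /rr/ → illicit
Licit: [zij], [vot], [gvjol.doj] → 3.

3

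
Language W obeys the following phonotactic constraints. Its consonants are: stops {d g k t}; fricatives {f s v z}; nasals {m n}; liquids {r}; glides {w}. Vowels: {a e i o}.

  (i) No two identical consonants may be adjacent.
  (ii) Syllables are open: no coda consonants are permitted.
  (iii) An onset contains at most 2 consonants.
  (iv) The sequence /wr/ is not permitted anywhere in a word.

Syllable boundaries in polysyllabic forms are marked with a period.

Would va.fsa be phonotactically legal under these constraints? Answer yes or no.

va.fsa — σ1 onset /v/, coda /∅/ ok; σ2 onset /fs/ (2C), coda /∅/ ok → phonotactically legal

yes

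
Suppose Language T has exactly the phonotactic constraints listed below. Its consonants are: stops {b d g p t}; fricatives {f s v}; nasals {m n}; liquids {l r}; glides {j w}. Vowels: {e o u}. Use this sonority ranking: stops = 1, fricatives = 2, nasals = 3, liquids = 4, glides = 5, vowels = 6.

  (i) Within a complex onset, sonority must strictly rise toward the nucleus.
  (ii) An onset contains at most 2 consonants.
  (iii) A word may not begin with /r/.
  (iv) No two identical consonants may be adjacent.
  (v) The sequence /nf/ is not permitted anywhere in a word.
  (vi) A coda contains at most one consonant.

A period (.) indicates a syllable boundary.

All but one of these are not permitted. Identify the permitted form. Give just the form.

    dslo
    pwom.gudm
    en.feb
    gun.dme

dslo — violates constraint (ii): syllable 1 onset /dsl/ has 3 consonants (> 2) → not permitted
pwom.gudm — violates constraint (vi): syllable 2 coda /dm/ has 2 consonants (> 1) → not permitted
en.feb — violates constraint (v): contains banned sequence /nf/ → not permitted
gun.dme — σ1 onset /g/, coda /n/ ok; σ2 onset /dm/ (1→3 rises), coda /∅/ ok → permitted

gun.dme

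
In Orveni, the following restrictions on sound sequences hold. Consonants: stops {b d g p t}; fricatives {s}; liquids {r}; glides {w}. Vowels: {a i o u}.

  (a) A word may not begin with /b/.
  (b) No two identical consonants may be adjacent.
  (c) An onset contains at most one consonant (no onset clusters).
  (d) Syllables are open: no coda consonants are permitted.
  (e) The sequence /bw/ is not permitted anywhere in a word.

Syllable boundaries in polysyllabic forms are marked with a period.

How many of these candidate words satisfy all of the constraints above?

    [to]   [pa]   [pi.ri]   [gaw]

[to] — σ1 onset /t/, coda /∅/ ok → phonotactically legal
[pa] — σ1 onset /p/, coda /∅/ ok → phonotactically legal
[pi.ri] — σ1 onset /p/, coda /∅/ ok; σ2 onset /r/, coda /∅/ ok → phonotactically legal
[gaw] — violates constraint (d): syllable 1 coda /w/ has 1 consonant (> 0) → phonotactically illegal
Phonotactically legal: [to], [pa], [pi.ri] → 3.

3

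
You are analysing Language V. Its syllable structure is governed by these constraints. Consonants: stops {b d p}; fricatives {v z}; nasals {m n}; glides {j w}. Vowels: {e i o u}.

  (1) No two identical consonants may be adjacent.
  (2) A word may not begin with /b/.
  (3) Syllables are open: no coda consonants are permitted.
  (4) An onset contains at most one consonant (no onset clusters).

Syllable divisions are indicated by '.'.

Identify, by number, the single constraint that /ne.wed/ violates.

3

/ne.wed/: syllable 2 coda /d/ has 1 consonant (> 0).
This is a violation of constraint 3: "Syllables are open: no coda consonants are permitted."
The remaining constraints (1, 2, 4) are satisfied.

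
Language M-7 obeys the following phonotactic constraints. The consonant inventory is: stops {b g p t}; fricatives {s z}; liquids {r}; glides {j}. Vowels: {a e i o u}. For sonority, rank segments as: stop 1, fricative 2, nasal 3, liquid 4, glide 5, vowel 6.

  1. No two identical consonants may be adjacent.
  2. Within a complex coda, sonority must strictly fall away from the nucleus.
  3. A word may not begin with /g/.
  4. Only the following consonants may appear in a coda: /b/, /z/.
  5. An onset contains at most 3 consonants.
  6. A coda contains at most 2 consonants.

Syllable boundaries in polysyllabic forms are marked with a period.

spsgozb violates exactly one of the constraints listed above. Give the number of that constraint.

spsgozb: syllable 1 onset /spsg/ has 4 consonants (> 3).
This is a violation of constraint 5: "An onset contains at most 3 consonants."
The remaining constraints (1, 2, 3, 4, 6) are satisfied.

5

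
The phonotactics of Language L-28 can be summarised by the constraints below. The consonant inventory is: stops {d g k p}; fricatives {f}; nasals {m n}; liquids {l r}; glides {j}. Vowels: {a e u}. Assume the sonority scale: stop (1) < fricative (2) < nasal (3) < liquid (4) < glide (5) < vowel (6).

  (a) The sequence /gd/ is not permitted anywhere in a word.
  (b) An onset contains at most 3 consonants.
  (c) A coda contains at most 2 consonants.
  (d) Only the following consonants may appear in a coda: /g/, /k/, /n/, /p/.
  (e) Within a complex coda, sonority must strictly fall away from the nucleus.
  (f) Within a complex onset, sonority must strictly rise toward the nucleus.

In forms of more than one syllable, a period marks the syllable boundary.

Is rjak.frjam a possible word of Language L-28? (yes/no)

rjak.frjam — violates constraint (d): syllable 2 coda contains /m/, which is not a licensed coda consonant → phonotactically illegal

no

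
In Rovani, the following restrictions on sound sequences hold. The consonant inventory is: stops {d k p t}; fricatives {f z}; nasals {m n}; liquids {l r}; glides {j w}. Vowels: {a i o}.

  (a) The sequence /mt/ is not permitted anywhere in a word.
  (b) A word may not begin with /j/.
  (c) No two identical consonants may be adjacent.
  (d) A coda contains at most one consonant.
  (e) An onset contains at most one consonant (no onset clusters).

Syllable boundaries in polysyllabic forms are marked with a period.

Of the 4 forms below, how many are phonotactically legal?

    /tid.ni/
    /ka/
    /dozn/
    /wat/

/tid.ni/ — σ1 onset /t/, coda /d/ ok; σ2 onset /n/, coda /∅/ ok → phonotactically legal
/ka/ — σ1 onset /k/, coda /∅/ ok → phonotactically legal
/dozn/ — violates constraint (d): syllable 1 coda /zn/ has 2 consonants (> 1) → phonotactically illegal
/wat/ — σ1 onset /w/, coda /t/ ok → phonotactically legal
Phonotactically legal: /tid.ni/, /ka/, /wat/ → 3.

3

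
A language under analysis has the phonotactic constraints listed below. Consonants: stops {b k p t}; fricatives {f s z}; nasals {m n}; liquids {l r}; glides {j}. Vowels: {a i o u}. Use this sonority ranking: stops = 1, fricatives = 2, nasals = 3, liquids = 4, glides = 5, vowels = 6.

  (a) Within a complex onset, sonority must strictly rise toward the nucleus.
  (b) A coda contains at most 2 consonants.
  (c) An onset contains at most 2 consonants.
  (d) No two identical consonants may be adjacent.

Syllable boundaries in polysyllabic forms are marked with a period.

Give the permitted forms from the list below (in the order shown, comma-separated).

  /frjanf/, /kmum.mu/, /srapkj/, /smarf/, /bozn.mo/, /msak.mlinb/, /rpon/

/smarf/, /bozn.mo/

/frjanf/ — violates constraint (c): syllable 1 onset /frj/ has 3 consonants (> 2) → not permitted
/kmum.mu/ — violates constraint (d): adjacent identical consonants /mm/ → not permitted
/srapkj/ — violates constraint (b): syllable 1 coda /pkj/ has 3 consonants (> 2) → not permitted
/smarf/ — σ1 onset /sm/ (2→3 rises), coda /rf/ (2C) ok → permitted
/bozn.mo/ — σ1 onset /b/, coda /zn/ (2C) ok; σ2 onset /m/, coda /∅/ ok → permitted
/msak.mlinb/ — violates constraint (a): syllable 1 onset /ms/: /m/ (nasal, 3) → /s/ (fricative, 2) does not rise → not permitted
/rpon/ — violates constraint (a): syllable 1 onset /rp/: /r/ (liquid, 4) → /p/ (stop, 1) does not rise → not permitted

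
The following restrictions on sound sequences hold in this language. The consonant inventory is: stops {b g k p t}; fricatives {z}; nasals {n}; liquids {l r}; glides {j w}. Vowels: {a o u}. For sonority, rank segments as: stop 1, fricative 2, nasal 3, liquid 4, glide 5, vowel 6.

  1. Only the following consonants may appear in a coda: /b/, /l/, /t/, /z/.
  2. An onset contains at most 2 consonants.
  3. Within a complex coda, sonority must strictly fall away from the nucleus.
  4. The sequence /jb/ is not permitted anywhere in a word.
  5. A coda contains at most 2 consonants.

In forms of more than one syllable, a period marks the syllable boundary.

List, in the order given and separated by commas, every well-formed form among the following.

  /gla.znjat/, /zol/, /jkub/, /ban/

/gla.znjat/ — violates constraint 2: syllable 2 onset /znj/ has 3 consonants (> 2) → ill-formed
/zol/ — σ1 onset /z/, coda /l/ ok → well-formed
/jkub/ — σ1 onset /jk/ (2C), coda /b/ ok → well-formed
/ban/ — violates constraint 1: syllable 1 coda contains /n/, which is not a licensed coda consonant → ill-formed

/zol/, /jkub/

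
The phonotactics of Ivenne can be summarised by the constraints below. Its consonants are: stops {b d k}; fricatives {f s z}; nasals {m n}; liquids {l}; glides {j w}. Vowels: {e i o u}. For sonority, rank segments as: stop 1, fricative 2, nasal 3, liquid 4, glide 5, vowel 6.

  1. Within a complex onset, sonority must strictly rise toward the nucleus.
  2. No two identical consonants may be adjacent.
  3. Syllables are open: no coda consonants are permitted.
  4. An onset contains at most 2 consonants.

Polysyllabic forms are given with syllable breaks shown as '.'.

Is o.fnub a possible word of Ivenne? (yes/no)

no

o.fnub — violates constraint 3: syllable 2 coda /b/ has 1 consonant (> 0) → illicit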